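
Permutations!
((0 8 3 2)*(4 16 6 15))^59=(0 2 3 8)(4 15 6 16)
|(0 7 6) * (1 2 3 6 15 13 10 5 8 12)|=12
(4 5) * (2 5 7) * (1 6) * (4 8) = (1 6)(2 5 8 4 7) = [0, 6, 5, 3, 7, 8, 1, 2, 4]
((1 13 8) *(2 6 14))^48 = ((1 13 8)(2 6 14))^48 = (14)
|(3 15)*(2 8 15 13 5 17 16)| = 8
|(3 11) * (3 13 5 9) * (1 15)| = |(1 15)(3 11 13 5 9)| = 10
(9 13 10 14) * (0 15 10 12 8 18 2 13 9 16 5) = (0 15 10 14 16 5)(2 13 12 8 18) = [15, 1, 13, 3, 4, 0, 6, 7, 18, 9, 14, 11, 8, 12, 16, 10, 5, 17, 2]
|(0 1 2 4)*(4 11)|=5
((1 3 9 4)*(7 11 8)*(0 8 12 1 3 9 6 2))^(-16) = (0 9 8 4 7 3 11 6 12 2 1) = ((0 8 7 11 12 1 9 4 3 6 2))^(-16)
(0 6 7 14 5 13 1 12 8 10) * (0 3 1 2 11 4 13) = (0 6 7 14 5)(1 12 8 10 3)(2 11 4 13) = [6, 12, 11, 1, 13, 0, 7, 14, 10, 9, 3, 4, 8, 2, 5]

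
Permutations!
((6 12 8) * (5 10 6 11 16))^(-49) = (16)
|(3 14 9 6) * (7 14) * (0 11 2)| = |(0 11 2)(3 7 14 9 6)| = 15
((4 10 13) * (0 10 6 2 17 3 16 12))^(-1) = ((0 10 13 4 6 2 17 3 16 12))^(-1) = (0 12 16 3 17 2 6 4 13 10)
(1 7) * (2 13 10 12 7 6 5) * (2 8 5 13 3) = (1 6 13 10 12 7)(2 3)(5 8) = [0, 6, 3, 2, 4, 8, 13, 1, 5, 9, 12, 11, 7, 10]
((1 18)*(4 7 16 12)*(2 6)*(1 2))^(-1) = (1 6 2 18)(4 12 16 7)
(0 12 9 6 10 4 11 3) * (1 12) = (0 1 12 9 6 10 4 11 3) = [1, 12, 2, 0, 11, 5, 10, 7, 8, 6, 4, 3, 9]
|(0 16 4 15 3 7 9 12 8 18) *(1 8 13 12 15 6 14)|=|(0 16 4 6 14 1 8 18)(3 7 9 15)(12 13)|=8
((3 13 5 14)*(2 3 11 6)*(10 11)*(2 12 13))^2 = ((2 3)(5 14 10 11 6 12 13))^2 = (5 10 6 13 14 11 12)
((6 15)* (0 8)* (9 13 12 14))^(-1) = ((0 8)(6 15)(9 13 12 14))^(-1) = (0 8)(6 15)(9 14 12 13)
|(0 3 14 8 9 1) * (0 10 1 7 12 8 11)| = 4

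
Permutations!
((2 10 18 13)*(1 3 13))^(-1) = (1 18 10 2 13 3)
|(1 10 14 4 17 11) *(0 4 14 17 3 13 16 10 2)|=10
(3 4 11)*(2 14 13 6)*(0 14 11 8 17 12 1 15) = [14, 15, 11, 4, 8, 5, 2, 7, 17, 9, 10, 3, 1, 6, 13, 0, 16, 12] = (0 14 13 6 2 11 3 4 8 17 12 1 15)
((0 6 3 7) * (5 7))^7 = ((0 6 3 5 7))^7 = (0 3 7 6 5)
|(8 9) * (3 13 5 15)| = 4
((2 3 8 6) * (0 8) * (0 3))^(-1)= ((0 8 6 2))^(-1)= (0 2 6 8)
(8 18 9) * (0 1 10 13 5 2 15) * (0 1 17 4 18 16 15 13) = [17, 10, 13, 3, 18, 2, 6, 7, 16, 8, 0, 11, 12, 5, 14, 1, 15, 4, 9] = (0 17 4 18 9 8 16 15 1 10)(2 13 5)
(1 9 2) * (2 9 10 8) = (1 10 8 2) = [0, 10, 1, 3, 4, 5, 6, 7, 2, 9, 8]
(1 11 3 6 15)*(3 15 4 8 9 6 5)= (1 11 15)(3 5)(4 8 9 6)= [0, 11, 2, 5, 8, 3, 4, 7, 9, 6, 10, 15, 12, 13, 14, 1]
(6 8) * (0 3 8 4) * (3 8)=(0 8 6 4)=[8, 1, 2, 3, 0, 5, 4, 7, 6]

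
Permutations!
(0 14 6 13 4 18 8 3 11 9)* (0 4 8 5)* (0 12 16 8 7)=(0 14 6 13 7)(3 11 9 4 18 5 12 16 8)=[14, 1, 2, 11, 18, 12, 13, 0, 3, 4, 10, 9, 16, 7, 6, 15, 8, 17, 5]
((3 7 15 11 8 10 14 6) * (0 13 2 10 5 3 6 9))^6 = (15)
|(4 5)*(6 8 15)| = 6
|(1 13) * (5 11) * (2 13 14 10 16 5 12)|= 9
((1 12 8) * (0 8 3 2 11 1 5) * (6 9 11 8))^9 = (0 5 8 2 3 12 1 11 9 6)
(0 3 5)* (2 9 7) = (0 3 5)(2 9 7) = [3, 1, 9, 5, 4, 0, 6, 2, 8, 7]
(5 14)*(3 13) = (3 13)(5 14) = [0, 1, 2, 13, 4, 14, 6, 7, 8, 9, 10, 11, 12, 3, 5]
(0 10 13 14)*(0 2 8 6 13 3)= [10, 1, 8, 0, 4, 5, 13, 7, 6, 9, 3, 11, 12, 14, 2]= (0 10 3)(2 8 6 13 14)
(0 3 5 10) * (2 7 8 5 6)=(0 3 6 2 7 8 5 10)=[3, 1, 7, 6, 4, 10, 2, 8, 5, 9, 0]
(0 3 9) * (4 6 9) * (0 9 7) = (9)(0 3 4 6 7) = [3, 1, 2, 4, 6, 5, 7, 0, 8, 9]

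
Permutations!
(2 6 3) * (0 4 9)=(0 4 9)(2 6 3)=[4, 1, 6, 2, 9, 5, 3, 7, 8, 0]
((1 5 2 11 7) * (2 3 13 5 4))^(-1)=((1 4 2 11 7)(3 13 5))^(-1)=(1 7 11 2 4)(3 5 13)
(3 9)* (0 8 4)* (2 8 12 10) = (0 12 10 2 8 4)(3 9) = [12, 1, 8, 9, 0, 5, 6, 7, 4, 3, 2, 11, 10]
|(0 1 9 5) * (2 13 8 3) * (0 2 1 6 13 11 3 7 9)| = 11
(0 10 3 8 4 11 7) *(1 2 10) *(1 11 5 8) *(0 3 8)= (0 11 7 3 1 2 10 8 4 5)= [11, 2, 10, 1, 5, 0, 6, 3, 4, 9, 8, 7]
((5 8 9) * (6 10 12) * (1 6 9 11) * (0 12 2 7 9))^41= ((0 12)(1 6 10 2 7 9 5 8 11))^41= (0 12)(1 9 6 5 10 8 2 11 7)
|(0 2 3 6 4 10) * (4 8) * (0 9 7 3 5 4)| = 10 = |(0 2 5 4 10 9 7 3 6 8)|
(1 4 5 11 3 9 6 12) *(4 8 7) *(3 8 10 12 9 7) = (1 10 12)(3 7 4 5 11 8)(6 9) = [0, 10, 2, 7, 5, 11, 9, 4, 3, 6, 12, 8, 1]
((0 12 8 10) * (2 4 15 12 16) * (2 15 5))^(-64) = ((0 16 15 12 8 10)(2 4 5))^(-64) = (0 15 8)(2 5 4)(10 16 12)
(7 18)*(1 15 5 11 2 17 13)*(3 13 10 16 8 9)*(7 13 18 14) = (1 15 5 11 2 17 10 16 8 9 3 18 13)(7 14) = [0, 15, 17, 18, 4, 11, 6, 14, 9, 3, 16, 2, 12, 1, 7, 5, 8, 10, 13]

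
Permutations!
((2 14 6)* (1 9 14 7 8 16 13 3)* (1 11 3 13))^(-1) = ((1 9 14 6 2 7 8 16)(3 11))^(-1) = (1 16 8 7 2 6 14 9)(3 11)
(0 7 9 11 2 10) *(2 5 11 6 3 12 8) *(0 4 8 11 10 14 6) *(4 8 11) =(0 7 9)(2 14 6 3 12 4 11 5 10 8) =[7, 1, 14, 12, 11, 10, 3, 9, 2, 0, 8, 5, 4, 13, 6]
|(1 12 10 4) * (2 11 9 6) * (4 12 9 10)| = 8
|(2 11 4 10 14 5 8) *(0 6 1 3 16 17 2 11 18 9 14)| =|(0 6 1 3 16 17 2 18 9 14 5 8 11 4 10)| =15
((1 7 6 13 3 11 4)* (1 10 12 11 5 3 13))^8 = ((13)(1 7 6)(3 5)(4 10 12 11))^8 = (13)(1 6 7)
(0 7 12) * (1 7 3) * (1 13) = [3, 7, 2, 13, 4, 5, 6, 12, 8, 9, 10, 11, 0, 1] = (0 3 13 1 7 12)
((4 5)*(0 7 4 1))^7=(0 4 1 7 5)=((0 7 4 5 1))^7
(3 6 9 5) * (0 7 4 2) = (0 7 4 2)(3 6 9 5) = [7, 1, 0, 6, 2, 3, 9, 4, 8, 5]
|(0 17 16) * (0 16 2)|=|(0 17 2)|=3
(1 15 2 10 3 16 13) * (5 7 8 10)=[0, 15, 5, 16, 4, 7, 6, 8, 10, 9, 3, 11, 12, 1, 14, 2, 13]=(1 15 2 5 7 8 10 3 16 13)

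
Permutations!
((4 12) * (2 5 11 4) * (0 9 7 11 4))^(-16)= (12)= ((0 9 7 11)(2 5 4 12))^(-16)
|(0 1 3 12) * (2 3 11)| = 6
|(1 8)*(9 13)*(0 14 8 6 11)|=|(0 14 8 1 6 11)(9 13)|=6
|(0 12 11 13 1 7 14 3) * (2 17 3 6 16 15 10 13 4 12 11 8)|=8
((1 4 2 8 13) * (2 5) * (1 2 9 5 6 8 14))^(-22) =((1 4 6 8 13 2 14)(5 9))^(-22) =(1 14 2 13 8 6 4)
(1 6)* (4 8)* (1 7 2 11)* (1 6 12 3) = [0, 12, 11, 1, 8, 5, 7, 2, 4, 9, 10, 6, 3] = (1 12 3)(2 11 6 7)(4 8)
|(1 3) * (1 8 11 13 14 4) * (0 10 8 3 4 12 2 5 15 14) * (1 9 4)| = |(0 10 8 11 13)(2 5 15 14 12)(4 9)| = 10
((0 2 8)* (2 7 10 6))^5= (0 8 2 6 10 7)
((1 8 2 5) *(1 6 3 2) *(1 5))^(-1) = (1 2 3 6 5 8)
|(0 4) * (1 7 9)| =6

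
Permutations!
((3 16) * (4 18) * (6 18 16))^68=(3 4 6 16 18)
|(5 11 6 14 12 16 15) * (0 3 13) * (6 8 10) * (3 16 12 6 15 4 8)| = 10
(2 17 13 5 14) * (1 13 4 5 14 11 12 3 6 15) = (1 13 14 2 17 4 5 11 12 3 6 15) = [0, 13, 17, 6, 5, 11, 15, 7, 8, 9, 10, 12, 3, 14, 2, 1, 16, 4]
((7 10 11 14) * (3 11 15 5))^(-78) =(3 5 15 10 7 14 11)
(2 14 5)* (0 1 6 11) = (0 1 6 11)(2 14 5) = [1, 6, 14, 3, 4, 2, 11, 7, 8, 9, 10, 0, 12, 13, 5]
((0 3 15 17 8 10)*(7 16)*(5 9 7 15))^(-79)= (0 3 5 9 7 16 15 17 8 10)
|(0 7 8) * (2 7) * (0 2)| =3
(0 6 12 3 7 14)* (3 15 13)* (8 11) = [6, 1, 2, 7, 4, 5, 12, 14, 11, 9, 10, 8, 15, 3, 0, 13] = (0 6 12 15 13 3 7 14)(8 11)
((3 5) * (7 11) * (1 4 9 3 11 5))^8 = (5 7 11)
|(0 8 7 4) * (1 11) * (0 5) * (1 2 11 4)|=|(0 8 7 1 4 5)(2 11)|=6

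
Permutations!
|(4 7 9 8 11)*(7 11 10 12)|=|(4 11)(7 9 8 10 12)|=10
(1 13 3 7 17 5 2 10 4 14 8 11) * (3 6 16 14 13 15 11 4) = (1 15 11)(2 10 3 7 17 5)(4 13 6 16 14 8) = [0, 15, 10, 7, 13, 2, 16, 17, 4, 9, 3, 1, 12, 6, 8, 11, 14, 5]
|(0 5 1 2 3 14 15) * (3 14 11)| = 6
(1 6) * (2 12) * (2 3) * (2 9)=[0, 6, 12, 9, 4, 5, 1, 7, 8, 2, 10, 11, 3]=(1 6)(2 12 3 9)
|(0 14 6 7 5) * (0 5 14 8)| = |(0 8)(6 7 14)| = 6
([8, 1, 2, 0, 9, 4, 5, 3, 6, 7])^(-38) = [6, 1, 2, 8, 7, 9, 4, 0, 5, 3]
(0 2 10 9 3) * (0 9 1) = (0 2 10 1)(3 9) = [2, 0, 10, 9, 4, 5, 6, 7, 8, 3, 1]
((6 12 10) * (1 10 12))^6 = ((12)(1 10 6))^6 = (12)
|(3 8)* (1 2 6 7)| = |(1 2 6 7)(3 8)| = 4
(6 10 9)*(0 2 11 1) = (0 2 11 1)(6 10 9) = [2, 0, 11, 3, 4, 5, 10, 7, 8, 6, 9, 1]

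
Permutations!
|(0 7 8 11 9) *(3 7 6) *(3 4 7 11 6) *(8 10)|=20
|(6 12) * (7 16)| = 2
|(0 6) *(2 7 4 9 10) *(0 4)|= 7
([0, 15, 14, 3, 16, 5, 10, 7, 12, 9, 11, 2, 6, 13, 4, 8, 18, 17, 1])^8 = (1 14 6)(2 12 18)(4 10 15)(8 16 11)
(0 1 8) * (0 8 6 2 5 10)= (0 1 6 2 5 10)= [1, 6, 5, 3, 4, 10, 2, 7, 8, 9, 0]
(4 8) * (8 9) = [0, 1, 2, 3, 9, 5, 6, 7, 4, 8] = (4 9 8)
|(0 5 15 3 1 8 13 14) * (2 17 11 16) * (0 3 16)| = 35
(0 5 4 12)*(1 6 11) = (0 5 4 12)(1 6 11) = [5, 6, 2, 3, 12, 4, 11, 7, 8, 9, 10, 1, 0]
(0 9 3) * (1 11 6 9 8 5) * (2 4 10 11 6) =(0 8 5 1 6 9 3)(2 4 10 11) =[8, 6, 4, 0, 10, 1, 9, 7, 5, 3, 11, 2]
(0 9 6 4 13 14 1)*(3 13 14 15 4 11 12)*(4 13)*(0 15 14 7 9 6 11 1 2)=(0 6 1 15 13 14 2)(3 4 7 9 11 12)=[6, 15, 0, 4, 7, 5, 1, 9, 8, 11, 10, 12, 3, 14, 2, 13]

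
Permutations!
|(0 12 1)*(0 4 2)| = |(0 12 1 4 2)| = 5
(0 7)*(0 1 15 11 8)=[7, 15, 2, 3, 4, 5, 6, 1, 0, 9, 10, 8, 12, 13, 14, 11]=(0 7 1 15 11 8)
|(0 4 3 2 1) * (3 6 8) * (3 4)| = |(0 3 2 1)(4 6 8)| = 12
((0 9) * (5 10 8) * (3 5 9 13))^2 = ((0 13 3 5 10 8 9))^2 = (0 3 10 9 13 5 8)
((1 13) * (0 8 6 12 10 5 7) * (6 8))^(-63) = (0 10)(1 13)(5 6)(7 12)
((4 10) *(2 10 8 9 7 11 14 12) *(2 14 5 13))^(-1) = (2 13 5 11 7 9 8 4 10)(12 14)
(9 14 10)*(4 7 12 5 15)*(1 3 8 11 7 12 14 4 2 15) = (1 3 8 11 7 14 10 9 4 12 5)(2 15) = [0, 3, 15, 8, 12, 1, 6, 14, 11, 4, 9, 7, 5, 13, 10, 2]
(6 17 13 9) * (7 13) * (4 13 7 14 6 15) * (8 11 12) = (4 13 9 15)(6 17 14)(8 11 12) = [0, 1, 2, 3, 13, 5, 17, 7, 11, 15, 10, 12, 8, 9, 6, 4, 16, 14]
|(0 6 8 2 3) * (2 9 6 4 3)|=3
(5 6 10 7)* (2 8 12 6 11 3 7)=[0, 1, 8, 7, 4, 11, 10, 5, 12, 9, 2, 3, 6]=(2 8 12 6 10)(3 7 5 11)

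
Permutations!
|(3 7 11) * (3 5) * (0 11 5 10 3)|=|(0 11 10 3 7 5)|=6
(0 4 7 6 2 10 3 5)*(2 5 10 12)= [4, 1, 12, 10, 7, 0, 5, 6, 8, 9, 3, 11, 2]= (0 4 7 6 5)(2 12)(3 10)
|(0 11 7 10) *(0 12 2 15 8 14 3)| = 10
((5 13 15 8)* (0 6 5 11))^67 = (0 15 6 8 5 11 13)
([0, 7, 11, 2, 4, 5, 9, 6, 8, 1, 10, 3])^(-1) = (1 9 6 7)(2 3 11)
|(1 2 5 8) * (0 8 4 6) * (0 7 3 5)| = 20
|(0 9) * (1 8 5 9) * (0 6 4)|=7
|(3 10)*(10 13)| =3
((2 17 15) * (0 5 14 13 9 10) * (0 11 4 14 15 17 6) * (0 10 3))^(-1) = ((17)(0 5 15 2 6 10 11 4 14 13 9 3))^(-1) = (17)(0 3 9 13 14 4 11 10 6 2 15 5)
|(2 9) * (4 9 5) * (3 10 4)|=|(2 5 3 10 4 9)|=6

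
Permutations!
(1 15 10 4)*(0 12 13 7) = (0 12 13 7)(1 15 10 4) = [12, 15, 2, 3, 1, 5, 6, 0, 8, 9, 4, 11, 13, 7, 14, 10]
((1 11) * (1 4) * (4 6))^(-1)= (1 4 6 11)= ((1 11 6 4))^(-1)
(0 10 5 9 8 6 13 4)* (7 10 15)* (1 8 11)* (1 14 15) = (0 1 8 6 13 4)(5 9 11 14 15 7 10) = [1, 8, 2, 3, 0, 9, 13, 10, 6, 11, 5, 14, 12, 4, 15, 7]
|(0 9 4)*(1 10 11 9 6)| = |(0 6 1 10 11 9 4)| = 7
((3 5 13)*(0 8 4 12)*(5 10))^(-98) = (0 4)(3 5)(8 12)(10 13)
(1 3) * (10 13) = (1 3)(10 13) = [0, 3, 2, 1, 4, 5, 6, 7, 8, 9, 13, 11, 12, 10]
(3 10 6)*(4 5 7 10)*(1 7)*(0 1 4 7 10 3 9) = [1, 10, 2, 7, 5, 4, 9, 3, 8, 0, 6] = (0 1 10 6 9)(3 7)(4 5)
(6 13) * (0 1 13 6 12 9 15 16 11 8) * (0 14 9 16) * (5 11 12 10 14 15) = (0 1 13 10 14 9 5 11 8 15)(12 16) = [1, 13, 2, 3, 4, 11, 6, 7, 15, 5, 14, 8, 16, 10, 9, 0, 12]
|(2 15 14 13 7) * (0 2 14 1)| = |(0 2 15 1)(7 14 13)| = 12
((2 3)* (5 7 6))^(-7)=((2 3)(5 7 6))^(-7)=(2 3)(5 6 7)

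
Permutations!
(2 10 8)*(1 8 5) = (1 8 2 10 5) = [0, 8, 10, 3, 4, 1, 6, 7, 2, 9, 5]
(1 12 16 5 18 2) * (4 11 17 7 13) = (1 12 16 5 18 2)(4 11 17 7 13) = [0, 12, 1, 3, 11, 18, 6, 13, 8, 9, 10, 17, 16, 4, 14, 15, 5, 7, 2]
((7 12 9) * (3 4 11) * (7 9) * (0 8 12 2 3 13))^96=(0 4 7)(2 8 11)(3 12 13)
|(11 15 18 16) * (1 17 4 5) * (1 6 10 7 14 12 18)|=13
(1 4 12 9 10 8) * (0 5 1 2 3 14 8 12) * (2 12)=(0 5 1 4)(2 3 14 8 12 9 10)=[5, 4, 3, 14, 0, 1, 6, 7, 12, 10, 2, 11, 9, 13, 8]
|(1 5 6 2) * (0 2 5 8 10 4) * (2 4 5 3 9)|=8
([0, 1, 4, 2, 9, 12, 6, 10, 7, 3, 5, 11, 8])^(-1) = (2 3 9 4)(5 10 7 8 12)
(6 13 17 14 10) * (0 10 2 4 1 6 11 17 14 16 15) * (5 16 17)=(17)(0 10 11 5 16 15)(1 6 13 14 2 4)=[10, 6, 4, 3, 1, 16, 13, 7, 8, 9, 11, 5, 12, 14, 2, 0, 15, 17]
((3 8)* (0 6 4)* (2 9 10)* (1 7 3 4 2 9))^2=(10)(0 2 7 8)(1 3 4 6)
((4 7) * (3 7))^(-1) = ((3 7 4))^(-1) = (3 4 7)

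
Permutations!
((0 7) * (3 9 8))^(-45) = (9)(0 7)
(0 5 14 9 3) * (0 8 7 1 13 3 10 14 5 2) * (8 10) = (0 2)(1 13 3 10 14 9 8 7) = [2, 13, 0, 10, 4, 5, 6, 1, 7, 8, 14, 11, 12, 3, 9]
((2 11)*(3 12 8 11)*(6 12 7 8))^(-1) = (2 11 8 7 3)(6 12)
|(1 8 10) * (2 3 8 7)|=6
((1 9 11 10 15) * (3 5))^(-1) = ((1 9 11 10 15)(3 5))^(-1) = (1 15 10 11 9)(3 5)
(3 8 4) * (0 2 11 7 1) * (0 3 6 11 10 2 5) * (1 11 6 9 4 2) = (0 5)(1 3 8 2 10)(4 9)(7 11) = [5, 3, 10, 8, 9, 0, 6, 11, 2, 4, 1, 7]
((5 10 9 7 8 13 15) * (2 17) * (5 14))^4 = ((2 17)(5 10 9 7 8 13 15 14))^4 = (17)(5 8)(7 14)(9 15)(10 13)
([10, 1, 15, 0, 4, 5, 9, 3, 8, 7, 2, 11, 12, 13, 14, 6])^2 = (0 2 6 7)(3 10 15 9)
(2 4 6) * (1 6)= [0, 6, 4, 3, 1, 5, 2]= (1 6 2 4)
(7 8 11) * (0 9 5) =(0 9 5)(7 8 11) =[9, 1, 2, 3, 4, 0, 6, 8, 11, 5, 10, 7]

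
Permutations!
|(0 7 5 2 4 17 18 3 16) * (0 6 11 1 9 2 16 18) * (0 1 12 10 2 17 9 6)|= 36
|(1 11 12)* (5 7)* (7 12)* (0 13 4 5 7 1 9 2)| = 14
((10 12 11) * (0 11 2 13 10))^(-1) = (0 11)(2 12 10 13) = ((0 11)(2 13 10 12))^(-1)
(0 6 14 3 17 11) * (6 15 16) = (0 15 16 6 14 3 17 11) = [15, 1, 2, 17, 4, 5, 14, 7, 8, 9, 10, 0, 12, 13, 3, 16, 6, 11]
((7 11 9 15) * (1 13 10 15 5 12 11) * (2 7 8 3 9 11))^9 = (1 2 5 3 15 13 7 12 9 8 10)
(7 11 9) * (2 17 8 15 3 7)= [0, 1, 17, 7, 4, 5, 6, 11, 15, 2, 10, 9, 12, 13, 14, 3, 16, 8]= (2 17 8 15 3 7 11 9)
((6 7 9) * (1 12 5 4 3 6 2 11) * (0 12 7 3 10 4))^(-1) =((0 12 5)(1 7 9 2 11)(3 6)(4 10))^(-1) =(0 5 12)(1 11 2 9 7)(3 6)(4 10)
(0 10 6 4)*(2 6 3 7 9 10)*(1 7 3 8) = [2, 7, 6, 3, 0, 5, 4, 9, 1, 10, 8] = (0 2 6 4)(1 7 9 10 8)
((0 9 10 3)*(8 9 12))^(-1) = (0 3 10 9 8 12)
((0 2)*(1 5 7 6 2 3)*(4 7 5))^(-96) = (0 1 7 2 3 4 6)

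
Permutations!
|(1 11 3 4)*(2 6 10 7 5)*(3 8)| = |(1 11 8 3 4)(2 6 10 7 5)| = 5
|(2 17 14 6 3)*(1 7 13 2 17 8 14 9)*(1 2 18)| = 28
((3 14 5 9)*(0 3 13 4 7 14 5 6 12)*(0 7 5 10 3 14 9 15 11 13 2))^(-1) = (0 2 9 7 12 6 14)(3 10)(4 13 11 15 5)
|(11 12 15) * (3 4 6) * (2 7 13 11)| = |(2 7 13 11 12 15)(3 4 6)| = 6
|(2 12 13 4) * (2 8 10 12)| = 5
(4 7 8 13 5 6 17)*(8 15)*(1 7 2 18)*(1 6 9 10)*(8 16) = [0, 7, 18, 3, 2, 9, 17, 15, 13, 10, 1, 11, 12, 5, 14, 16, 8, 4, 6] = (1 7 15 16 8 13 5 9 10)(2 18 6 17 4)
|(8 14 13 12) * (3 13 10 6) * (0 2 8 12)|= 8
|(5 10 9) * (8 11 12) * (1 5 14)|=15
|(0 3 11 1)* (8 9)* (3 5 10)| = |(0 5 10 3 11 1)(8 9)| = 6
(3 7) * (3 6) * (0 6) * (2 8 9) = (0 6 3 7)(2 8 9) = [6, 1, 8, 7, 4, 5, 3, 0, 9, 2]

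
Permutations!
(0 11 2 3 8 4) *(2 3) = (0 11 3 8 4) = [11, 1, 2, 8, 0, 5, 6, 7, 4, 9, 10, 3]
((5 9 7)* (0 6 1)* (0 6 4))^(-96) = (9)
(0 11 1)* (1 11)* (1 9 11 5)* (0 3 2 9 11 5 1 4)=(0 11 1 3 2 9 5 4)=[11, 3, 9, 2, 0, 4, 6, 7, 8, 5, 10, 1]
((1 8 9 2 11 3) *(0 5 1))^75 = (0 8 11 5 9 3 1 2)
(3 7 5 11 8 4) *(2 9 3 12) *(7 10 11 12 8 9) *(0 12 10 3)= (0 12 2 7 5 10 11 9)(4 8)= [12, 1, 7, 3, 8, 10, 6, 5, 4, 0, 11, 9, 2]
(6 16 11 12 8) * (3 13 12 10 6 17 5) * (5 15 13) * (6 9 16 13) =(3 5)(6 13 12 8 17 15)(9 16 11 10) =[0, 1, 2, 5, 4, 3, 13, 7, 17, 16, 9, 10, 8, 12, 14, 6, 11, 15]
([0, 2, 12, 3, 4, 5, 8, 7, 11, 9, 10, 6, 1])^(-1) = [0, 12, 1, 3, 4, 5, 11, 7, 6, 9, 10, 8, 2]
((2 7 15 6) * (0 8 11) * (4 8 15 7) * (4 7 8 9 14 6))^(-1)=((0 15 4 9 14 6 2 7 8 11))^(-1)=(0 11 8 7 2 6 14 9 4 15)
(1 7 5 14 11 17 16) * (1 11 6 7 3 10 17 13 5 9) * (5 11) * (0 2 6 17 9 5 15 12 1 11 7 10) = (0 2 6 10 9 11 13 7 5 14 17 16 15 12 1 3) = [2, 3, 6, 0, 4, 14, 10, 5, 8, 11, 9, 13, 1, 7, 17, 12, 15, 16]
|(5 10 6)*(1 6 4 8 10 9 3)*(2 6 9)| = 3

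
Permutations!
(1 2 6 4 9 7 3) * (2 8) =[0, 8, 6, 1, 9, 5, 4, 3, 2, 7] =(1 8 2 6 4 9 7 3)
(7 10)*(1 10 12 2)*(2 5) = (1 10 7 12 5 2) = [0, 10, 1, 3, 4, 2, 6, 12, 8, 9, 7, 11, 5]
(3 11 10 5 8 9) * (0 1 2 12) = (0 1 2 12)(3 11 10 5 8 9) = [1, 2, 12, 11, 4, 8, 6, 7, 9, 3, 5, 10, 0]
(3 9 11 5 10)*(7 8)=[0, 1, 2, 9, 4, 10, 6, 8, 7, 11, 3, 5]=(3 9 11 5 10)(7 8)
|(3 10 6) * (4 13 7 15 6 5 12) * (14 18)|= |(3 10 5 12 4 13 7 15 6)(14 18)|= 18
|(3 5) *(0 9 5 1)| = |(0 9 5 3 1)| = 5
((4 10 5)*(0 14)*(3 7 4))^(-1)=((0 14)(3 7 4 10 5))^(-1)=(0 14)(3 5 10 4 7)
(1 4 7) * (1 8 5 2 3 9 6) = [0, 4, 3, 9, 7, 2, 1, 8, 5, 6] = (1 4 7 8 5 2 3 9 6)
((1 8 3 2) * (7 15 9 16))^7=((1 8 3 2)(7 15 9 16))^7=(1 2 3 8)(7 16 9 15)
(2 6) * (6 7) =(2 7 6) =[0, 1, 7, 3, 4, 5, 2, 6]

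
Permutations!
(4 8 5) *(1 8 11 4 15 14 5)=(1 8)(4 11)(5 15 14)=[0, 8, 2, 3, 11, 15, 6, 7, 1, 9, 10, 4, 12, 13, 5, 14]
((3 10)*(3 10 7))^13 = (10)(3 7)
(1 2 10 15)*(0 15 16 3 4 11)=(0 15 1 2 10 16 3 4 11)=[15, 2, 10, 4, 11, 5, 6, 7, 8, 9, 16, 0, 12, 13, 14, 1, 3]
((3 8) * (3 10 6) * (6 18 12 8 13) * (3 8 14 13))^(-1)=((6 8 10 18 12 14 13))^(-1)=(6 13 14 12 18 10 8)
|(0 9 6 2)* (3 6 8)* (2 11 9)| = 10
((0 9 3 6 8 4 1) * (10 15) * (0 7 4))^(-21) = (0 8 6 3 9)(10 15)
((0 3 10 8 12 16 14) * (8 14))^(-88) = (8 16 12)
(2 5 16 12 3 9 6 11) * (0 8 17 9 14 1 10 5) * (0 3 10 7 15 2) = (0 8 17 9 6 11)(1 7 15 2 3 14)(5 16 12 10) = [8, 7, 3, 14, 4, 16, 11, 15, 17, 6, 5, 0, 10, 13, 1, 2, 12, 9]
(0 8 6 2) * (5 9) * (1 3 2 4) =(0 8 6 4 1 3 2)(5 9) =[8, 3, 0, 2, 1, 9, 4, 7, 6, 5]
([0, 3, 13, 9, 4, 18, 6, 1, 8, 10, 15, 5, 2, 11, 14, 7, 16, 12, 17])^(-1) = [0, 7, 12, 1, 4, 11, 6, 15, 8, 3, 9, 13, 17, 2, 14, 10, 16, 18, 5]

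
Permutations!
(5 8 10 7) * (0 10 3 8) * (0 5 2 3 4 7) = (0 10)(2 3 8 4 7) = [10, 1, 3, 8, 7, 5, 6, 2, 4, 9, 0]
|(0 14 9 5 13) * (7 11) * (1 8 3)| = 30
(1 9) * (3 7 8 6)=(1 9)(3 7 8 6)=[0, 9, 2, 7, 4, 5, 3, 8, 6, 1]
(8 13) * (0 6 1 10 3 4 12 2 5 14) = (0 6 1 10 3 4 12 2 5 14)(8 13) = [6, 10, 5, 4, 12, 14, 1, 7, 13, 9, 3, 11, 2, 8, 0]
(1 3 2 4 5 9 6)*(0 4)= (0 4 5 9 6 1 3 2)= [4, 3, 0, 2, 5, 9, 1, 7, 8, 6]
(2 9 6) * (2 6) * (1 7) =(1 7)(2 9) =[0, 7, 9, 3, 4, 5, 6, 1, 8, 2]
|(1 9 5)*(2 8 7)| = |(1 9 5)(2 8 7)| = 3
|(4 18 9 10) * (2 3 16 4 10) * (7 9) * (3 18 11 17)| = 20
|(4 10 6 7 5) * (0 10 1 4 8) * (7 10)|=|(0 7 5 8)(1 4)(6 10)|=4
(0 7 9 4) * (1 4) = (0 7 9 1 4) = [7, 4, 2, 3, 0, 5, 6, 9, 8, 1]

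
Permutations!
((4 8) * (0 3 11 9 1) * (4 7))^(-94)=((0 3 11 9 1)(4 8 7))^(-94)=(0 3 11 9 1)(4 7 8)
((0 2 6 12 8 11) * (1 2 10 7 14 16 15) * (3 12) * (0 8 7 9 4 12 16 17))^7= (0 17 14 7 12 4 9 10)(1 2 6 3 16 15)(8 11)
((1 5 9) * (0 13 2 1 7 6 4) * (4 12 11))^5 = (0 9 4 5 11 1 12 2 6 13 7)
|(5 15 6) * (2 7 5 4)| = |(2 7 5 15 6 4)| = 6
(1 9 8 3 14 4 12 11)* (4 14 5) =(14)(1 9 8 3 5 4 12 11) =[0, 9, 2, 5, 12, 4, 6, 7, 3, 8, 10, 1, 11, 13, 14]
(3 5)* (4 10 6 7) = (3 5)(4 10 6 7) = [0, 1, 2, 5, 10, 3, 7, 4, 8, 9, 6]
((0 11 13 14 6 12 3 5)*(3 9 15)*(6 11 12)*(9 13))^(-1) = (0 5 3 15 9 11 14 13 12)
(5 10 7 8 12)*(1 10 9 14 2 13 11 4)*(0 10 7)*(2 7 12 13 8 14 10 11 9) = (0 11 4 1 12 5 2 8 13 9 10)(7 14) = [11, 12, 8, 3, 1, 2, 6, 14, 13, 10, 0, 4, 5, 9, 7]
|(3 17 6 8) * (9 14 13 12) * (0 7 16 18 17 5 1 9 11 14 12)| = 15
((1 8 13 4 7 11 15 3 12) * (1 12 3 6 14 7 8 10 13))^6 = (1 10 13 4 8)(6 14 7 11 15)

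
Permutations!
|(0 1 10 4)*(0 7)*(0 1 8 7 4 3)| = |(0 8 7 1 10 3)| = 6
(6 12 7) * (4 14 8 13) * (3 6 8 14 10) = [0, 1, 2, 6, 10, 5, 12, 8, 13, 9, 3, 11, 7, 4, 14] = (14)(3 6 12 7 8 13 4 10)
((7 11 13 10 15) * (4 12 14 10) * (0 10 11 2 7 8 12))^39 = (0 8 11)(2 7)(4 15 14)(10 12 13)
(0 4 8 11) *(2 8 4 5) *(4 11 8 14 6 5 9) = (0 9 4 11)(2 14 6 5) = [9, 1, 14, 3, 11, 2, 5, 7, 8, 4, 10, 0, 12, 13, 6]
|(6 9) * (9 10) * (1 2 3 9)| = |(1 2 3 9 6 10)| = 6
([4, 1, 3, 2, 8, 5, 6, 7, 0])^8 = [8, 1, 2, 3, 0, 5, 6, 7, 4]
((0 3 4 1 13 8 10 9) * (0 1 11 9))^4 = ((0 3 4 11 9 1 13 8 10))^4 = (0 9 10 11 8 4 13 3 1)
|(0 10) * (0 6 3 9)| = |(0 10 6 3 9)| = 5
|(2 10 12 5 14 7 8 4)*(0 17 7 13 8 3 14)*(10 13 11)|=|(0 17 7 3 14 11 10 12 5)(2 13 8 4)|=36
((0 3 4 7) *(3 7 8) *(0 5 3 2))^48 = ((0 7 5 3 4 8 2))^48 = (0 2 8 4 3 5 7)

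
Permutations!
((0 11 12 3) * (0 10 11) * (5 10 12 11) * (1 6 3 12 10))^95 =(12)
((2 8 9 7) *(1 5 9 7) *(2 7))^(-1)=((1 5 9)(2 8))^(-1)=(1 9 5)(2 8)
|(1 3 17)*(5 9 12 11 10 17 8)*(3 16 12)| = 12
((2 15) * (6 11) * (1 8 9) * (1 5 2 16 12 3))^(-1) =(1 3 12 16 15 2 5 9 8)(6 11)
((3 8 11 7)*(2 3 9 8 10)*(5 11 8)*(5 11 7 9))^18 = (11)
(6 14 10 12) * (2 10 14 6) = (14)(2 10 12) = [0, 1, 10, 3, 4, 5, 6, 7, 8, 9, 12, 11, 2, 13, 14]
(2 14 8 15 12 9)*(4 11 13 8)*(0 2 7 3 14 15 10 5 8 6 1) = (0 2 15 12 9 7 3 14 4 11 13 6 1)(5 8 10) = [2, 0, 15, 14, 11, 8, 1, 3, 10, 7, 5, 13, 9, 6, 4, 12]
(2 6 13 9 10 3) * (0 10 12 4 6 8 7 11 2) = (0 10 3)(2 8 7 11)(4 6 13 9 12) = [10, 1, 8, 0, 6, 5, 13, 11, 7, 12, 3, 2, 4, 9]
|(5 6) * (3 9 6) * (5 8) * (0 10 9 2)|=|(0 10 9 6 8 5 3 2)|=8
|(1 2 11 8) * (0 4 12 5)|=4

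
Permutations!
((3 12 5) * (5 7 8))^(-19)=(3 12 7 8 5)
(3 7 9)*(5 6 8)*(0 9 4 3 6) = (0 9 6 8 5)(3 7 4) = [9, 1, 2, 7, 3, 0, 8, 4, 5, 6]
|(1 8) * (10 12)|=2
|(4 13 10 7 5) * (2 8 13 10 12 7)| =|(2 8 13 12 7 5 4 10)| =8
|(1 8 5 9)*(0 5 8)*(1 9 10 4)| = |(0 5 10 4 1)| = 5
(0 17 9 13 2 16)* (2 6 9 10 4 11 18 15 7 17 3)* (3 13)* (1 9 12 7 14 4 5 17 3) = (0 13 6 12 7 3 2 16)(1 9)(4 11 18 15 14)(5 17 10) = [13, 9, 16, 2, 11, 17, 12, 3, 8, 1, 5, 18, 7, 6, 4, 14, 0, 10, 15]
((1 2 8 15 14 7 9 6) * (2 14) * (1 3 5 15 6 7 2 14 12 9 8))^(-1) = ((1 12 9 7 8 6 3 5 15 14 2))^(-1) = (1 2 14 15 5 3 6 8 7 9 12)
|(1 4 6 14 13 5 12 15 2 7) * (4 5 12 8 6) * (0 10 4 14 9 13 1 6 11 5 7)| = |(0 10 4 14 1 7 6 9 13 12 15 2)(5 8 11)| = 12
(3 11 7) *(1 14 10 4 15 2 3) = [0, 14, 3, 11, 15, 5, 6, 1, 8, 9, 4, 7, 12, 13, 10, 2] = (1 14 10 4 15 2 3 11 7)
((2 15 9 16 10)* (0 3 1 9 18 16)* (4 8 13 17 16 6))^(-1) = (0 9 1 3)(2 10 16 17 13 8 4 6 18 15)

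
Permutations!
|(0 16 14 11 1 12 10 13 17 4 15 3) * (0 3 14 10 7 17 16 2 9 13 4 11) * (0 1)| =14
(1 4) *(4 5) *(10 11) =(1 5 4)(10 11) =[0, 5, 2, 3, 1, 4, 6, 7, 8, 9, 11, 10]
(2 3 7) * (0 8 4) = (0 8 4)(2 3 7) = [8, 1, 3, 7, 0, 5, 6, 2, 4]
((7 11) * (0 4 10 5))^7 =(0 5 10 4)(7 11)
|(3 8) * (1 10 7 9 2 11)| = |(1 10 7 9 2 11)(3 8)| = 6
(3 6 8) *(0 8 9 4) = (0 8 3 6 9 4) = [8, 1, 2, 6, 0, 5, 9, 7, 3, 4]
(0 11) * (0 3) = (0 11 3) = [11, 1, 2, 0, 4, 5, 6, 7, 8, 9, 10, 3]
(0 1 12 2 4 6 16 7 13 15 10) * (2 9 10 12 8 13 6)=(0 1 8 13 15 12 9 10)(2 4)(6 16 7)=[1, 8, 4, 3, 2, 5, 16, 6, 13, 10, 0, 11, 9, 15, 14, 12, 7]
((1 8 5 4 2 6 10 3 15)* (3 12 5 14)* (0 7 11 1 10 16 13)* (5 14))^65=((0 7 11 1 8 5 4 2 6 16 13)(3 15 10 12 14))^65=(0 13 16 6 2 4 5 8 1 11 7)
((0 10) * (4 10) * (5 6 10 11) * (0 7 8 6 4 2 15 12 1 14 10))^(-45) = (0 14)(1 6)(2 10)(7 15)(8 12)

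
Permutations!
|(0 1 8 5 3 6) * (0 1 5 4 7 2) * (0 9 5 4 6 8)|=10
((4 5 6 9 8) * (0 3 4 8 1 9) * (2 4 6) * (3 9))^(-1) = ((0 9 1 3 6)(2 4 5))^(-1) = (0 6 3 1 9)(2 5 4)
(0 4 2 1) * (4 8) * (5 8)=(0 5 8 4 2 1)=[5, 0, 1, 3, 2, 8, 6, 7, 4]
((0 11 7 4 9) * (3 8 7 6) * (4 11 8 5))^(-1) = ((0 8 7 11 6 3 5 4 9))^(-1) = (0 9 4 5 3 6 11 7 8)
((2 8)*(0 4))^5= (0 4)(2 8)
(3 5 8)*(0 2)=(0 2)(3 5 8)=[2, 1, 0, 5, 4, 8, 6, 7, 3]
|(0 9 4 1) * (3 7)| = 4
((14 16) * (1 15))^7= ((1 15)(14 16))^7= (1 15)(14 16)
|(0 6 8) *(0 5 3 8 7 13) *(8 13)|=7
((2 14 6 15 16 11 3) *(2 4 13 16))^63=(2 15 6 14)(3 16 4 11 13)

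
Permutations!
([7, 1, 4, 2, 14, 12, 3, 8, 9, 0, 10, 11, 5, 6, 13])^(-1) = [9, 1, 3, 6, 2, 12, 13, 0, 7, 8, 10, 11, 5, 14, 4]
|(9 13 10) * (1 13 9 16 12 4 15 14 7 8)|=10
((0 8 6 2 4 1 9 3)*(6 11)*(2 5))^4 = ((0 8 11 6 5 2 4 1 9 3))^4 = (0 5 9 11 4)(1 8 2 3 6)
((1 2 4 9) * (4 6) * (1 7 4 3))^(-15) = ((1 2 6 3)(4 9 7))^(-15) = (9)(1 2 6 3)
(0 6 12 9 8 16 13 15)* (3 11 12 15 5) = (0 6 15)(3 11 12 9 8 16 13 5) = [6, 1, 2, 11, 4, 3, 15, 7, 16, 8, 10, 12, 9, 5, 14, 0, 13]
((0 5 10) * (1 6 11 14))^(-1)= ((0 5 10)(1 6 11 14))^(-1)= (0 10 5)(1 14 11 6)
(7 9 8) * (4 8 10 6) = (4 8 7 9 10 6) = [0, 1, 2, 3, 8, 5, 4, 9, 7, 10, 6]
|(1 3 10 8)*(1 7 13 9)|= |(1 3 10 8 7 13 9)|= 7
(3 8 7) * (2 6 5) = (2 6 5)(3 8 7) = [0, 1, 6, 8, 4, 2, 5, 3, 7]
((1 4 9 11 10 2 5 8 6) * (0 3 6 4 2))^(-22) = ((0 3 6 1 2 5 8 4 9 11 10))^(-22) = (11)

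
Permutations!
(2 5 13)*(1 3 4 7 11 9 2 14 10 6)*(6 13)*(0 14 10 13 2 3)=(0 14 13 10 2 5 6 1)(3 4 7 11 9)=[14, 0, 5, 4, 7, 6, 1, 11, 8, 3, 2, 9, 12, 10, 13]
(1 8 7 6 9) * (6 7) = (1 8 6 9) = [0, 8, 2, 3, 4, 5, 9, 7, 6, 1]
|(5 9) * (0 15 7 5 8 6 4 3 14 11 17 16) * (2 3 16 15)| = 14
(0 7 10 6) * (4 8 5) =[7, 1, 2, 3, 8, 4, 0, 10, 5, 9, 6] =(0 7 10 6)(4 8 5)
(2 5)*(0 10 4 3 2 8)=(0 10 4 3 2 5 8)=[10, 1, 5, 2, 3, 8, 6, 7, 0, 9, 4]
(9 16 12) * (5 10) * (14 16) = (5 10)(9 14 16 12) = [0, 1, 2, 3, 4, 10, 6, 7, 8, 14, 5, 11, 9, 13, 16, 15, 12]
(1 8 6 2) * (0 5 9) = (0 5 9)(1 8 6 2) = [5, 8, 1, 3, 4, 9, 2, 7, 6, 0]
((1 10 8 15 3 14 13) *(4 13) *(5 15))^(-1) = (1 13 4 14 3 15 5 8 10)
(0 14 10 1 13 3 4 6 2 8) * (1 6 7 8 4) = (0 14 10 6 2 4 7 8)(1 13 3) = [14, 13, 4, 1, 7, 5, 2, 8, 0, 9, 6, 11, 12, 3, 10]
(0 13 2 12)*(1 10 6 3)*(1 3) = (0 13 2 12)(1 10 6) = [13, 10, 12, 3, 4, 5, 1, 7, 8, 9, 6, 11, 0, 2]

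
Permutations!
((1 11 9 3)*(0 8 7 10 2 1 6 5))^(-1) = (0 5 6 3 9 11 1 2 10 7 8)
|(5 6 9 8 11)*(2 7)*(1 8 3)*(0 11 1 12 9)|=12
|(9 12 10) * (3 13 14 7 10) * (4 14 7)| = 6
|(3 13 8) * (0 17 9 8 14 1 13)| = 15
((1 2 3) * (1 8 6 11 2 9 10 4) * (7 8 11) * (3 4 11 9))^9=((1 3 9 10 11 2 4)(6 7 8))^9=(1 9 11 4 3 10 2)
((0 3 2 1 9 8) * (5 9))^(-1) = (0 8 9 5 1 2 3)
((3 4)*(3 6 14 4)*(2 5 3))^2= (2 3 5)(4 14 6)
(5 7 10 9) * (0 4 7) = (0 4 7 10 9 5) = [4, 1, 2, 3, 7, 0, 6, 10, 8, 5, 9]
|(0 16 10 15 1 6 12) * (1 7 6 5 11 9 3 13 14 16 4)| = |(0 4 1 5 11 9 3 13 14 16 10 15 7 6 12)| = 15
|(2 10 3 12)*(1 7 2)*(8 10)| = 7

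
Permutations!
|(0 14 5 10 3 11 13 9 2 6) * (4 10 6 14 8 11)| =|(0 8 11 13 9 2 14 5 6)(3 4 10)| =9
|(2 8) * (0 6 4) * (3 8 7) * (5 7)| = |(0 6 4)(2 5 7 3 8)| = 15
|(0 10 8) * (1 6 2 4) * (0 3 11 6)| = 9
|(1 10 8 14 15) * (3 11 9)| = |(1 10 8 14 15)(3 11 9)| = 15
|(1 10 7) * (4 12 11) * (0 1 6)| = |(0 1 10 7 6)(4 12 11)| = 15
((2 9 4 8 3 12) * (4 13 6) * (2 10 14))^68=((2 9 13 6 4 8 3 12 10 14))^68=(2 10 3 4 13)(6 9 14 12 8)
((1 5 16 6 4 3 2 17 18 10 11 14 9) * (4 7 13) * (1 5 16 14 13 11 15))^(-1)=(1 15 10 18 17 2 3 4 13 11 7 6 16)(5 9 14)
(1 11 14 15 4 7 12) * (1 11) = (4 7 12 11 14 15) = [0, 1, 2, 3, 7, 5, 6, 12, 8, 9, 10, 14, 11, 13, 15, 4]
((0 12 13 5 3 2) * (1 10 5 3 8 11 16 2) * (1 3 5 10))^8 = (16)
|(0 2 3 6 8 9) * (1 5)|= 6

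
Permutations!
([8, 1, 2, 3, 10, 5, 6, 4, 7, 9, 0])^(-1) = [10, 1, 2, 3, 7, 5, 6, 8, 0, 9, 4]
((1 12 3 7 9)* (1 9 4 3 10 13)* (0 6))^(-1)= ((0 6)(1 12 10 13)(3 7 4))^(-1)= (0 6)(1 13 10 12)(3 4 7)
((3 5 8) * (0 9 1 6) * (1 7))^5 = (9)(3 8 5)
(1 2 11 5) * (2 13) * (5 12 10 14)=(1 13 2 11 12 10 14 5)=[0, 13, 11, 3, 4, 1, 6, 7, 8, 9, 14, 12, 10, 2, 5]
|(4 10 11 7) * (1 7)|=|(1 7 4 10 11)|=5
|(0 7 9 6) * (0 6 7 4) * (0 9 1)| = 5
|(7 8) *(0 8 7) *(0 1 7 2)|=5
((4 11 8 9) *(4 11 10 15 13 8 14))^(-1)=(4 14 11 9 8 13 15 10)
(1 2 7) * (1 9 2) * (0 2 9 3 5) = (9)(0 2 7 3 5) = [2, 1, 7, 5, 4, 0, 6, 3, 8, 9]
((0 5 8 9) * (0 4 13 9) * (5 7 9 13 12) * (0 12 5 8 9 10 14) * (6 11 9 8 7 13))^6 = ((0 13 6 11 9 4 5 8 12 7 10 14))^6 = (0 5)(4 14)(6 12)(7 11)(8 13)(9 10)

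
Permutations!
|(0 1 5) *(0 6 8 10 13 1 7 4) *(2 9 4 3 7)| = |(0 2 9 4)(1 5 6 8 10 13)(3 7)| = 12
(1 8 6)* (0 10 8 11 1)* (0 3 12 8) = [10, 11, 2, 12, 4, 5, 3, 7, 6, 9, 0, 1, 8] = (0 10)(1 11)(3 12 8 6)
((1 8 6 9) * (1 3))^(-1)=((1 8 6 9 3))^(-1)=(1 3 9 6 8)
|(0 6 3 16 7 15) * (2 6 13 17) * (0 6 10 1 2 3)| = 24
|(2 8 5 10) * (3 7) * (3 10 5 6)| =|(2 8 6 3 7 10)| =6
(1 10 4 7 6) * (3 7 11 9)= [0, 10, 2, 7, 11, 5, 1, 6, 8, 3, 4, 9]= (1 10 4 11 9 3 7 6)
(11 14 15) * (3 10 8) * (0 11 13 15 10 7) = (0 11 14 10 8 3 7)(13 15) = [11, 1, 2, 7, 4, 5, 6, 0, 3, 9, 8, 14, 12, 15, 10, 13]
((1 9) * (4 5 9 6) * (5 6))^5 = ((1 5 9)(4 6))^5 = (1 9 5)(4 6)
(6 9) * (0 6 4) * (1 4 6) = (0 1 4)(6 9) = [1, 4, 2, 3, 0, 5, 9, 7, 8, 6]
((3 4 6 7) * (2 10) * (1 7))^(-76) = (10)(1 6 4 3 7)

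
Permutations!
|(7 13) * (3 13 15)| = |(3 13 7 15)| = 4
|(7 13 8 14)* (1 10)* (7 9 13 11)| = 4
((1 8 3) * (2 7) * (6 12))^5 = ((1 8 3)(2 7)(6 12))^5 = (1 3 8)(2 7)(6 12)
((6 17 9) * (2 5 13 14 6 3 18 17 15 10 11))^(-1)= (2 11 10 15 6 14 13 5)(3 9 17 18)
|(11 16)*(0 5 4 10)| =|(0 5 4 10)(11 16)| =4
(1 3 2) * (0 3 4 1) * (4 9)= [3, 9, 0, 2, 1, 5, 6, 7, 8, 4]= (0 3 2)(1 9 4)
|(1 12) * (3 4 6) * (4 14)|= 4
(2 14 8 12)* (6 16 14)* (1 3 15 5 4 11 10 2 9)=(1 3 15 5 4 11 10 2 6 16 14 8 12 9)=[0, 3, 6, 15, 11, 4, 16, 7, 12, 1, 2, 10, 9, 13, 8, 5, 14]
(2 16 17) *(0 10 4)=(0 10 4)(2 16 17)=[10, 1, 16, 3, 0, 5, 6, 7, 8, 9, 4, 11, 12, 13, 14, 15, 17, 2]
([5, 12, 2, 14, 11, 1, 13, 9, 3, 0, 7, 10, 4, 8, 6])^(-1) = (0 9 7 10 11 4 12 1 5)(3 8 13 6 14)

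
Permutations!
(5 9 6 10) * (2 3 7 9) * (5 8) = [0, 1, 3, 7, 4, 2, 10, 9, 5, 6, 8] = (2 3 7 9 6 10 8 5)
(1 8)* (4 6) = (1 8)(4 6) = [0, 8, 2, 3, 6, 5, 4, 7, 1]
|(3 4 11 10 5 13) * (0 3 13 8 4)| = 10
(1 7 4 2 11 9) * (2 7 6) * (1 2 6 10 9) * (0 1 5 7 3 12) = (0 1 10 9 2 11 5 7 4 3 12) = [1, 10, 11, 12, 3, 7, 6, 4, 8, 2, 9, 5, 0]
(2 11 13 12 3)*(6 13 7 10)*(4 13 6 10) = [0, 1, 11, 2, 13, 5, 6, 4, 8, 9, 10, 7, 3, 12] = (2 11 7 4 13 12 3)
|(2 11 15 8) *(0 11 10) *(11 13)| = 7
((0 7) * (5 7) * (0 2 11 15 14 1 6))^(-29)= (0 1 15 2 5 6 14 11 7)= ((0 5 7 2 11 15 14 1 6))^(-29)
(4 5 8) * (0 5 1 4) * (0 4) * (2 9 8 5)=(0 2 9 8 4 1)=[2, 0, 9, 3, 1, 5, 6, 7, 4, 8]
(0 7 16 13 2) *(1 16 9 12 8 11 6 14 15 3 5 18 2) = (0 7 9 12 8 11 6 14 15 3 5 18 2)(1 16 13) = [7, 16, 0, 5, 4, 18, 14, 9, 11, 12, 10, 6, 8, 1, 15, 3, 13, 17, 2]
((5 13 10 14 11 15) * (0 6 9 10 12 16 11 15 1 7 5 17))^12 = ((0 6 9 10 14 15 17)(1 7 5 13 12 16 11))^12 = (0 15 10 6 17 14 9)(1 16 13 7 11 12 5)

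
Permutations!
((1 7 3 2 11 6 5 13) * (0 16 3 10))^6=((0 16 3 2 11 6 5 13 1 7 10))^6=(0 5 16 13 3 1 2 7 11 10 6)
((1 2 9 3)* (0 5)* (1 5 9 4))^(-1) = (0 5 3 9)(1 4 2)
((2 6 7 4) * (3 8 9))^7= ((2 6 7 4)(3 8 9))^7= (2 4 7 6)(3 8 9)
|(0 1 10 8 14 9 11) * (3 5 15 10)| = 10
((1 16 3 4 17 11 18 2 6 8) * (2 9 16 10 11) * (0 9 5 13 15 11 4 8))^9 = (0 2 4 1 3 9 6 17 10 8 16)(5 18 11 15 13)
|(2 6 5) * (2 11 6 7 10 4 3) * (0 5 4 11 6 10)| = |(0 5 6 4 3 2 7)(10 11)| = 14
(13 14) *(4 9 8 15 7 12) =(4 9 8 15 7 12)(13 14) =[0, 1, 2, 3, 9, 5, 6, 12, 15, 8, 10, 11, 4, 14, 13, 7]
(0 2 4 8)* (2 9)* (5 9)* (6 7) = [5, 1, 4, 3, 8, 9, 7, 6, 0, 2] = (0 5 9 2 4 8)(6 7)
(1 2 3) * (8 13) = [0, 2, 3, 1, 4, 5, 6, 7, 13, 9, 10, 11, 12, 8] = (1 2 3)(8 13)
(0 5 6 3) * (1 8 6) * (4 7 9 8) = (0 5 1 4 7 9 8 6 3) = [5, 4, 2, 0, 7, 1, 3, 9, 6, 8]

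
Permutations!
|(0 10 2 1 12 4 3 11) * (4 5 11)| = 14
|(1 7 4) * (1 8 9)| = 5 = |(1 7 4 8 9)|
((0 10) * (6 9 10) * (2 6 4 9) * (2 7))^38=(0 9)(2 7 6)(4 10)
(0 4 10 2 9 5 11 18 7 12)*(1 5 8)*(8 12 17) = (0 4 10 2 9 12)(1 5 11 18 7 17 8) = [4, 5, 9, 3, 10, 11, 6, 17, 1, 12, 2, 18, 0, 13, 14, 15, 16, 8, 7]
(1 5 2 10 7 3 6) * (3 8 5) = (1 3 6)(2 10 7 8 5) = [0, 3, 10, 6, 4, 2, 1, 8, 5, 9, 7]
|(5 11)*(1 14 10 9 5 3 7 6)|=|(1 14 10 9 5 11 3 7 6)|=9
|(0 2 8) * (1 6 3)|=3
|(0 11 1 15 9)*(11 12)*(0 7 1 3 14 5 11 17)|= 12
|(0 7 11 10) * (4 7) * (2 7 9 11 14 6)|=20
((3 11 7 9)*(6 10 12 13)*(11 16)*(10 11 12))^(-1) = ((3 16 12 13 6 11 7 9))^(-1) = (3 9 7 11 6 13 12 16)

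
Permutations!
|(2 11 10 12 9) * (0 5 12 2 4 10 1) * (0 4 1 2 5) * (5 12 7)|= |(1 4 10 12 9)(2 11)(5 7)|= 10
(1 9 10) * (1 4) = [0, 9, 2, 3, 1, 5, 6, 7, 8, 10, 4] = (1 9 10 4)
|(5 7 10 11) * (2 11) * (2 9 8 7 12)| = 4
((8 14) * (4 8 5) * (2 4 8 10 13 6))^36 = (14)(2 4 10 13 6) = ((2 4 10 13 6)(5 8 14))^36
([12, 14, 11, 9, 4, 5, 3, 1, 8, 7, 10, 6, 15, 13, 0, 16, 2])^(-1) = [14, 7, 16, 6, 4, 5, 11, 9, 8, 3, 10, 2, 0, 13, 1, 12, 15]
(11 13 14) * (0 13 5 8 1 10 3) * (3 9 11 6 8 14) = (0 13 3)(1 10 9 11 5 14 6 8) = [13, 10, 2, 0, 4, 14, 8, 7, 1, 11, 9, 5, 12, 3, 6]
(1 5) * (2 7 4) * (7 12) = (1 5)(2 12 7 4) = [0, 5, 12, 3, 2, 1, 6, 4, 8, 9, 10, 11, 7]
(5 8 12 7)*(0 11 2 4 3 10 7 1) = (0 11 2 4 3 10 7 5 8 12 1) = [11, 0, 4, 10, 3, 8, 6, 5, 12, 9, 7, 2, 1]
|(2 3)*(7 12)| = 2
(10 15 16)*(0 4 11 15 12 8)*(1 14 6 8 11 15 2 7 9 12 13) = [4, 14, 7, 3, 15, 5, 8, 9, 0, 12, 13, 2, 11, 1, 6, 16, 10] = (0 4 15 16 10 13 1 14 6 8)(2 7 9 12 11)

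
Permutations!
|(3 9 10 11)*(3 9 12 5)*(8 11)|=|(3 12 5)(8 11 9 10)|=12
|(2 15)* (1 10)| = 2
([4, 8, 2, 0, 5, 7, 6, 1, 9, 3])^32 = (9)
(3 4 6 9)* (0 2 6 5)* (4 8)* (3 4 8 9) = (0 2 6 3 9 4 5) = [2, 1, 6, 9, 5, 0, 3, 7, 8, 4]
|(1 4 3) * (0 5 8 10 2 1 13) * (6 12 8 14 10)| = 9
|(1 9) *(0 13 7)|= |(0 13 7)(1 9)|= 6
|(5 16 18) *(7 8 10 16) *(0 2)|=6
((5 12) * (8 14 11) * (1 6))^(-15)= ((1 6)(5 12)(8 14 11))^(-15)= (14)(1 6)(5 12)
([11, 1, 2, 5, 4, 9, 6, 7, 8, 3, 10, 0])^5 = [11, 1, 2, 9, 4, 3, 6, 7, 8, 5, 10, 0]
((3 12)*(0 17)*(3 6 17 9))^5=((0 9 3 12 6 17))^5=(0 17 6 12 3 9)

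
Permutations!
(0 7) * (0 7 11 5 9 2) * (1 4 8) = (0 11 5 9 2)(1 4 8) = [11, 4, 0, 3, 8, 9, 6, 7, 1, 2, 10, 5]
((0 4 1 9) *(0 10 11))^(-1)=(0 11 10 9 1 4)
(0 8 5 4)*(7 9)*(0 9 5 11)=[8, 1, 2, 3, 9, 4, 6, 5, 11, 7, 10, 0]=(0 8 11)(4 9 7 5)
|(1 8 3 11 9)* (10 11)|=|(1 8 3 10 11 9)|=6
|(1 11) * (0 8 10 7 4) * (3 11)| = |(0 8 10 7 4)(1 3 11)| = 15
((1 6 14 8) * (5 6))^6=(1 5 6 14 8)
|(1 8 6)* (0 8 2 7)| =|(0 8 6 1 2 7)| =6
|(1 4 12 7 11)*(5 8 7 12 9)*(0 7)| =|(12)(0 7 11 1 4 9 5 8)| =8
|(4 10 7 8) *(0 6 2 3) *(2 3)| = 12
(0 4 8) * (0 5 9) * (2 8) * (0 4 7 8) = (0 7 8 5 9 4 2) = [7, 1, 0, 3, 2, 9, 6, 8, 5, 4]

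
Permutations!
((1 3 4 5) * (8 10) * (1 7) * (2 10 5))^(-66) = ((1 3 4 2 10 8 5 7))^(-66) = (1 5 10 4)(2 3 7 8)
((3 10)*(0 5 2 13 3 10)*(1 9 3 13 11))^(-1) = (13)(0 3 9 1 11 2 5) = ((13)(0 5 2 11 1 9 3))^(-1)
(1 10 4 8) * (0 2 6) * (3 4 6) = [2, 10, 3, 4, 8, 5, 0, 7, 1, 9, 6] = (0 2 3 4 8 1 10 6)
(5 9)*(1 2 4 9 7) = (1 2 4 9 5 7) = [0, 2, 4, 3, 9, 7, 6, 1, 8, 5]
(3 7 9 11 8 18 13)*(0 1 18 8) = (0 1 18 13 3 7 9 11) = [1, 18, 2, 7, 4, 5, 6, 9, 8, 11, 10, 0, 12, 3, 14, 15, 16, 17, 13]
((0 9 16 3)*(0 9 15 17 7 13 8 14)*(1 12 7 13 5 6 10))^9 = (0 13)(1 5)(6 12)(7 10)(8 15)(14 17)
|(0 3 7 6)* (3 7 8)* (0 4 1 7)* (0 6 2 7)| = |(0 6 4 1)(2 7)(3 8)| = 4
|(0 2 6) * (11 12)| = |(0 2 6)(11 12)| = 6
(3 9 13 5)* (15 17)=(3 9 13 5)(15 17)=[0, 1, 2, 9, 4, 3, 6, 7, 8, 13, 10, 11, 12, 5, 14, 17, 16, 15]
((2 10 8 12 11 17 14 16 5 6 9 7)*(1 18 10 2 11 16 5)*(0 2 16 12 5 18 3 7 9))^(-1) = ((0 2 16 1 3 7 11 17 14 18 10 8 5 6))^(-1) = (0 6 5 8 10 18 14 17 11 7 3 1 16 2)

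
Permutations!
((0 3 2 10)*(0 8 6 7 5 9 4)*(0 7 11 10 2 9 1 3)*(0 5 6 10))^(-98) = ((0 5 1 3 9 4 7 6 11)(8 10))^(-98) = (0 5 1 3 9 4 7 6 11)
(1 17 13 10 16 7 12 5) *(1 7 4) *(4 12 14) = (1 17 13 10 16 12 5 7 14 4) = [0, 17, 2, 3, 1, 7, 6, 14, 8, 9, 16, 11, 5, 10, 4, 15, 12, 13]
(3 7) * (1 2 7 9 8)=(1 2 7 3 9 8)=[0, 2, 7, 9, 4, 5, 6, 3, 1, 8]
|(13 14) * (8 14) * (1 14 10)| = 5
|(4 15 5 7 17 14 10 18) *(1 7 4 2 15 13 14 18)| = |(1 7 17 18 2 15 5 4 13 14 10)| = 11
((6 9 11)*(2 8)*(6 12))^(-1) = (2 8)(6 12 11 9)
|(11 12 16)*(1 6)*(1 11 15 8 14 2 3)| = |(1 6 11 12 16 15 8 14 2 3)| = 10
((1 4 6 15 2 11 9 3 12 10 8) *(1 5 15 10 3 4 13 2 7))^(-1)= (1 7 15 5 8 10 6 4 9 11 2 13)(3 12)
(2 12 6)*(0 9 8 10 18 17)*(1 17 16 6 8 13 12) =(0 9 13 12 8 10 18 16 6 2 1 17) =[9, 17, 1, 3, 4, 5, 2, 7, 10, 13, 18, 11, 8, 12, 14, 15, 6, 0, 16]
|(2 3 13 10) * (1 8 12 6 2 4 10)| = |(1 8 12 6 2 3 13)(4 10)| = 14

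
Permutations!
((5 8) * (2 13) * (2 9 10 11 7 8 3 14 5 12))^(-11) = (2 7 9 12 11 13 8 10)(3 14 5) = ((2 13 9 10 11 7 8 12)(3 14 5))^(-11)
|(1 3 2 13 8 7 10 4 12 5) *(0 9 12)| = 12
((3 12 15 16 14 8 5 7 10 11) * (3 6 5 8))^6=((3 12 15 16 14)(5 7 10 11 6))^6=(3 12 15 16 14)(5 7 10 11 6)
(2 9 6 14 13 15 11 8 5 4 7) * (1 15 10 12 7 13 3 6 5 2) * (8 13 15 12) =[0, 12, 9, 6, 15, 4, 14, 1, 2, 5, 8, 13, 7, 10, 3, 11] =(1 12 7)(2 9 5 4 15 11 13 10 8)(3 6 14)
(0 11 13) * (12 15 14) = [11, 1, 2, 3, 4, 5, 6, 7, 8, 9, 10, 13, 15, 0, 12, 14] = (0 11 13)(12 15 14)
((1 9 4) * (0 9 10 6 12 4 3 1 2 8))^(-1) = (0 8 2 4 12 6 10 1 3 9)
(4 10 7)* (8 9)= (4 10 7)(8 9)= [0, 1, 2, 3, 10, 5, 6, 4, 9, 8, 7]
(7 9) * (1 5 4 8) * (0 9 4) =(0 9 7 4 8 1 5) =[9, 5, 2, 3, 8, 0, 6, 4, 1, 7]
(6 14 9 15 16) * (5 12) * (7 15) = [0, 1, 2, 3, 4, 12, 14, 15, 8, 7, 10, 11, 5, 13, 9, 16, 6] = (5 12)(6 14 9 7 15 16)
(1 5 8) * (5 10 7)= [0, 10, 2, 3, 4, 8, 6, 5, 1, 9, 7]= (1 10 7 5 8)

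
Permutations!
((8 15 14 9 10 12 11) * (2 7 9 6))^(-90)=((2 7 9 10 12 11 8 15 14 6))^(-90)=(15)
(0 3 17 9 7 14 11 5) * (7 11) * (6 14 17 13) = [3, 1, 2, 13, 4, 0, 14, 17, 8, 11, 10, 5, 12, 6, 7, 15, 16, 9] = (0 3 13 6 14 7 17 9 11 5)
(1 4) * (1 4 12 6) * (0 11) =[11, 12, 2, 3, 4, 5, 1, 7, 8, 9, 10, 0, 6] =(0 11)(1 12 6)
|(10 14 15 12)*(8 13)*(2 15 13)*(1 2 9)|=9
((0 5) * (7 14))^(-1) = ((0 5)(7 14))^(-1) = (0 5)(7 14)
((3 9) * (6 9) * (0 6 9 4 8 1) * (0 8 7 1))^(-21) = (0 7)(1 6)(3 9)(4 8)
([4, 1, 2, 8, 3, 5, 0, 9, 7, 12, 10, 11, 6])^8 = [0, 1, 2, 3, 4, 5, 6, 7, 8, 9, 10, 11, 12]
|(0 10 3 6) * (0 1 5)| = 6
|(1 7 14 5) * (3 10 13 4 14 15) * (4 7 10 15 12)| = |(1 10 13 7 12 4 14 5)(3 15)| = 8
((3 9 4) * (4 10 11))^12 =((3 9 10 11 4))^12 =(3 10 4 9 11)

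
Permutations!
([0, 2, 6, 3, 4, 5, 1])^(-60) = (6)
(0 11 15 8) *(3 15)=[11, 1, 2, 15, 4, 5, 6, 7, 0, 9, 10, 3, 12, 13, 14, 8]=(0 11 3 15 8)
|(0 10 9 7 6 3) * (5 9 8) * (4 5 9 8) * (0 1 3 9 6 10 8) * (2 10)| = 18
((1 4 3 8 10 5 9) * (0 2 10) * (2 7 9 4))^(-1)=(0 8 3 4 5 10 2 1 9 7)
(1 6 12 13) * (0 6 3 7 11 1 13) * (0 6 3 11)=[3, 11, 2, 7, 4, 5, 12, 0, 8, 9, 10, 1, 6, 13]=(13)(0 3 7)(1 11)(6 12)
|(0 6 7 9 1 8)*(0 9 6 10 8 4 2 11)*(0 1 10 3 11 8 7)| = 11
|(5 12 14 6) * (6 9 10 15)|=7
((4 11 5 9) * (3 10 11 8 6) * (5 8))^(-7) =(3 8 10 6 11)(4 9 5)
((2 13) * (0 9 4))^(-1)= (0 4 9)(2 13)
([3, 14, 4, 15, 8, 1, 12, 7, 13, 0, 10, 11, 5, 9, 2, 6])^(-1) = (0 9 13 8 4 2 14 1 5 12 6 15 3)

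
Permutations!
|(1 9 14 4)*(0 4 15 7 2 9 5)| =20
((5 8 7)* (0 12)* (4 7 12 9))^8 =(0 9 4 7 5 8 12)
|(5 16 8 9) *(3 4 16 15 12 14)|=9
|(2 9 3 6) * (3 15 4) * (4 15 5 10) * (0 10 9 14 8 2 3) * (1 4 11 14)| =|(15)(0 10 11 14 8 2 1 4)(3 6)(5 9)| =8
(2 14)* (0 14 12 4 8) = (0 14 2 12 4 8) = [14, 1, 12, 3, 8, 5, 6, 7, 0, 9, 10, 11, 4, 13, 2]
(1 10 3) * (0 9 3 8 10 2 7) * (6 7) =(0 9 3 1 2 6 7)(8 10) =[9, 2, 6, 1, 4, 5, 7, 0, 10, 3, 8]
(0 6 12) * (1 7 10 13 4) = [6, 7, 2, 3, 1, 5, 12, 10, 8, 9, 13, 11, 0, 4] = (0 6 12)(1 7 10 13 4)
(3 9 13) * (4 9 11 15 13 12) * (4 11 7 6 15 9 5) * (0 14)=(0 14)(3 7 6 15 13)(4 5)(9 12 11)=[14, 1, 2, 7, 5, 4, 15, 6, 8, 12, 10, 9, 11, 3, 0, 13]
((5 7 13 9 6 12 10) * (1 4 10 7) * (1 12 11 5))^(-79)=((1 4 10)(5 12 7 13 9 6 11))^(-79)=(1 10 4)(5 6 13 12 11 9 7)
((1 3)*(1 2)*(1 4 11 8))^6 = (11)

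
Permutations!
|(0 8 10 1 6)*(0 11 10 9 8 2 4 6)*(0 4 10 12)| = |(0 2 10 1 4 6 11 12)(8 9)| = 8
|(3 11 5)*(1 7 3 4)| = |(1 7 3 11 5 4)| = 6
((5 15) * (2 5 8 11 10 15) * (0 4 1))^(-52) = ((0 4 1)(2 5)(8 11 10 15))^(-52) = (15)(0 1 4)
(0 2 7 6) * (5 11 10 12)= (0 2 7 6)(5 11 10 12)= [2, 1, 7, 3, 4, 11, 0, 6, 8, 9, 12, 10, 5]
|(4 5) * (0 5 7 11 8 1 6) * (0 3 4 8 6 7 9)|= 10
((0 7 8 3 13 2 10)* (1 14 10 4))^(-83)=(0 1 13 7 14 2 8 10 4 3)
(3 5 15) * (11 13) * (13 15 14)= (3 5 14 13 11 15)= [0, 1, 2, 5, 4, 14, 6, 7, 8, 9, 10, 15, 12, 11, 13, 3]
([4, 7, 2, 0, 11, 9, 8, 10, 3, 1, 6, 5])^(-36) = [6, 11, 2, 10, 8, 0, 1, 5, 7, 4, 9, 3]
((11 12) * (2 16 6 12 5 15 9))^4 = ((2 16 6 12 11 5 15 9))^4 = (2 11)(5 16)(6 15)(9 12)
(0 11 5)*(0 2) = [11, 1, 0, 3, 4, 2, 6, 7, 8, 9, 10, 5] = (0 11 5 2)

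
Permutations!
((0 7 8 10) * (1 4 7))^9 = (0 7)(1 8)(4 10)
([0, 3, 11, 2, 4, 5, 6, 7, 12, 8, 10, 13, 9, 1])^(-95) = [0, 1, 2, 3, 4, 5, 6, 7, 12, 8, 10, 11, 9, 13]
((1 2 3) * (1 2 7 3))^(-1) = ((1 7 3 2))^(-1) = (1 2 3 7)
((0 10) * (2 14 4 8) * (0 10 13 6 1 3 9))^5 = (0 9 3 1 6 13)(2 14 4 8)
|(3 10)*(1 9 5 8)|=4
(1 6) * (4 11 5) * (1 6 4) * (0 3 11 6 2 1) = (0 3 11 5)(1 4 6 2) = [3, 4, 1, 11, 6, 0, 2, 7, 8, 9, 10, 5]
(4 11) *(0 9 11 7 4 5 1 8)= [9, 8, 2, 3, 7, 1, 6, 4, 0, 11, 10, 5]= (0 9 11 5 1 8)(4 7)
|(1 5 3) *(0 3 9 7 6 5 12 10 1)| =|(0 3)(1 12 10)(5 9 7 6)| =12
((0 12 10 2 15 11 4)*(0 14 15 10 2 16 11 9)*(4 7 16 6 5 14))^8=(0 9 15 14 5 6 10 2 12)(7 11 16)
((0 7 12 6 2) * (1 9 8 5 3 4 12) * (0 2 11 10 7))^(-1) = ((1 9 8 5 3 4 12 6 11 10 7))^(-1) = (1 7 10 11 6 12 4 3 5 8 9)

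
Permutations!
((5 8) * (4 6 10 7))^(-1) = (4 7 10 6)(5 8)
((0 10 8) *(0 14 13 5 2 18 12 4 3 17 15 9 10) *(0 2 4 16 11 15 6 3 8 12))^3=(18)(4 13 8 5 14)(9 16)(10 11)(12 15)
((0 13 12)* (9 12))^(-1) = ((0 13 9 12))^(-1) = (0 12 9 13)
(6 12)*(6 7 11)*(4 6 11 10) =(4 6 12 7 10) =[0, 1, 2, 3, 6, 5, 12, 10, 8, 9, 4, 11, 7]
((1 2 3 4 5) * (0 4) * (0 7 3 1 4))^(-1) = (1 2)(3 7)(4 5)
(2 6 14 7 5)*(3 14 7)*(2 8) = [0, 1, 6, 14, 4, 8, 7, 5, 2, 9, 10, 11, 12, 13, 3] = (2 6 7 5 8)(3 14)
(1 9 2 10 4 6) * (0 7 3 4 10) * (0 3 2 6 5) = (10)(0 7 2 3 4 5)(1 9 6) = [7, 9, 3, 4, 5, 0, 1, 2, 8, 6, 10]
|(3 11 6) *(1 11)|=4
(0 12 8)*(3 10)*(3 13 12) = (0 3 10 13 12 8) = [3, 1, 2, 10, 4, 5, 6, 7, 0, 9, 13, 11, 8, 12]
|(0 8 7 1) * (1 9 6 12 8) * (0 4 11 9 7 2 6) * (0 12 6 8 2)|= |(0 1 4 11 9 12 2 8)|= 8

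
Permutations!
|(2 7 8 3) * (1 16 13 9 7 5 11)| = |(1 16 13 9 7 8 3 2 5 11)| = 10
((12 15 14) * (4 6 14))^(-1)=(4 15 12 14 6)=((4 6 14 12 15))^(-1)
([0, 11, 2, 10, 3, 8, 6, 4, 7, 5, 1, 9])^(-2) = (1 3 7 5 11 10 4 8 9)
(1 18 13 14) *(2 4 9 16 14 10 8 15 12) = (1 18 13 10 8 15 12 2 4 9 16 14) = [0, 18, 4, 3, 9, 5, 6, 7, 15, 16, 8, 11, 2, 10, 1, 12, 14, 17, 13]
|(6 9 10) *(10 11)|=4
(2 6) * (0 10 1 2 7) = (0 10 1 2 6 7) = [10, 2, 6, 3, 4, 5, 7, 0, 8, 9, 1]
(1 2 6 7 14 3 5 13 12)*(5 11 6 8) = (1 2 8 5 13 12)(3 11 6 7 14) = [0, 2, 8, 11, 4, 13, 7, 14, 5, 9, 10, 6, 1, 12, 3]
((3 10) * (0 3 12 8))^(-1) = ((0 3 10 12 8))^(-1) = (0 8 12 10 3)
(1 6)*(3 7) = [0, 6, 2, 7, 4, 5, 1, 3] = (1 6)(3 7)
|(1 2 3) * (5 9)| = |(1 2 3)(5 9)| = 6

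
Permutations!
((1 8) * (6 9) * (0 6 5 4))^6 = (0 6 9 5 4)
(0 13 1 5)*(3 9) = (0 13 1 5)(3 9) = [13, 5, 2, 9, 4, 0, 6, 7, 8, 3, 10, 11, 12, 1]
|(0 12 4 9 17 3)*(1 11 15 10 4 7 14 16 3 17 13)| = |(17)(0 12 7 14 16 3)(1 11 15 10 4 9 13)| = 42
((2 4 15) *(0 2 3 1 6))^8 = ((0 2 4 15 3 1 6))^8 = (0 2 4 15 3 1 6)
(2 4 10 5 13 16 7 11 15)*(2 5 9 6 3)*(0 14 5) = [14, 1, 4, 2, 10, 13, 3, 11, 8, 6, 9, 15, 12, 16, 5, 0, 7] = (0 14 5 13 16 7 11 15)(2 4 10 9 6 3)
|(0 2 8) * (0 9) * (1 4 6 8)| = 7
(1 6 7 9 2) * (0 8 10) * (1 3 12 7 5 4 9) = (0 8 10)(1 6 5 4 9 2 3 12 7) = [8, 6, 3, 12, 9, 4, 5, 1, 10, 2, 0, 11, 7]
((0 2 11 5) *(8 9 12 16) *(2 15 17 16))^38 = ((0 15 17 16 8 9 12 2 11 5))^38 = (0 11 12 8 17)(2 9 16 15 5)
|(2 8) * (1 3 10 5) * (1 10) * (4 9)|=|(1 3)(2 8)(4 9)(5 10)|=2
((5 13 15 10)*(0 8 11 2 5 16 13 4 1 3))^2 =(0 11 5 1)(2 4 3 8)(10 13)(15 16)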